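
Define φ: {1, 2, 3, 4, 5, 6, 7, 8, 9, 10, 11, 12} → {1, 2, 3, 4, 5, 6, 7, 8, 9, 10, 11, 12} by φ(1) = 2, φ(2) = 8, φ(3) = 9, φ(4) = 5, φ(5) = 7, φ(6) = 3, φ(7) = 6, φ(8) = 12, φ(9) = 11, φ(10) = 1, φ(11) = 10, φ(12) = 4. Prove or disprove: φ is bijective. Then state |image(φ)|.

The values 2, 8, 9, 5, 7, 3, 6, 12, 11, 1, 10, 4 are a permutation of {1, 2, 3, 4, 5, 6, 7, 8, 9, 10, 11, 12}: each element appears exactly once.
So φ is injective and surjective, hence bijective.
The image of φ is {1, 2, 3, 4, 5, 6, 7, 8, 9, 10, 11, 12}, which has 12 elements.

12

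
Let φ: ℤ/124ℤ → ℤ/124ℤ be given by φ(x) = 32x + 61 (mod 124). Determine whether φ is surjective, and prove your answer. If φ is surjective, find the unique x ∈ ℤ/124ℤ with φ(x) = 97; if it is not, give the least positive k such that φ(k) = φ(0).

31

Recall that φ is surjective if every y in the codomain equals φ(x) for some x in the domain.
Since gcd(32, 124) = 4, we have 32x ≡ 0 (mod 4) for all x, so φ(x) ≡ 1 (mod 4).
But 0 ≢ 1 (mod 4), so 0 ∈ ℤ/124ℤ has no preimage. Hence φ is not surjective.
Since φ is not surjective, we find the least positive k with φ(k) = φ(0): this means 32k ≡ 0 (mod 124), i.e. 124 ∣ 32k. Since gcd(32, 124) = 4, dividing through by 4 this holds exactly when 31 ∣ 8k, and as gcd(8, 31) = 1, exactly when 31 ∣ k.
The smallest positive such k is 31.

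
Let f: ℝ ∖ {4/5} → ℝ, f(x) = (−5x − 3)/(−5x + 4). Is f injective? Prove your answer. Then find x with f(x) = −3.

9/20

Suppose f(x_1) = f(x_2). Cross-multiplying: (−5x_1 − 3)(−5x_2 + 4) = (−5x_2 − 3)(−5x_1 + 4).
Expanding both sides and cancelling the symmetric terms leaves −35·(x_1 − x_2) = 0. Since −35 ≠ 0, x_1 = x_2. So f is injective.
Solving f(x) = −3: cross-multiplying gives −5x − 3 = −3(−5x + 4), which rearranges to −20x = −9, so x = 9/20.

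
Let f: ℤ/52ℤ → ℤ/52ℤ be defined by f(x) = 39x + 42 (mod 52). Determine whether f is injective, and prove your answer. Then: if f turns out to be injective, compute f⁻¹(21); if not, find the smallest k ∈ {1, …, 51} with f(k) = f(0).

We have gcd(39, 52) = 13 > 1. Taking a = 0 and b = 4: f(0) = 42 and f(4) = 39·4 + 42 = 198 ≡ 42 (mod 52).
So f(0) = f(4) while 0 ≠ 4, hence f is not injective.
Since f is not injective, we find the least positive k with f(k) = f(0): this means 39k ≡ 0 (mod 52), i.e. 52 ∣ 39k. Since gcd(39, 52) = 13, dividing through by 13 this holds exactly when 4 ∣ 3k, and as gcd(3, 4) = 1, exactly when 4 ∣ k.
The smallest positive such k is 4.

4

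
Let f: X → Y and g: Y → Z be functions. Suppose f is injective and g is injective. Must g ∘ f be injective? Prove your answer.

Suppose (g ∘ f)(s) = (g ∘ f)(t), i.e. g(f(s)) = g(f(t)).
Since g is injective, f(s) = f(t). Since f is injective, s = t. So g ∘ f is injective.

injective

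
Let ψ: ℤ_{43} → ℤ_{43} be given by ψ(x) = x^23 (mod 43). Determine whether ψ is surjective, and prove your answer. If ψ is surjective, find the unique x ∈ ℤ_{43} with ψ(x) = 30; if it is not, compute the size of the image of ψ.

20

Since 43 is prime, the nonzero elements of ℤ_{43} form a cyclic group of order 42.
As gcd(23, 42) = 1, raising to the 23rd power is a bijection on this group: if a^23 ≡ b^23 then (ab^{−1})^23 = 1, and the only element of order dividing gcd(23, 42) = 1 is 1, so a = b.
With ψ(0) = 0 this makes ψ injective on all of ℤ_{43}, hence bijective (finite equal-size domain and codomain). In particular ψ is surjective.
Since ψ is surjective, we find the preimage of 30. The inverse of x ↦ x^23 on (ℤ_{43})^× is x ↦ x^11, because 23·11 = 253 = 6·42 + 1 ≡ 1 (mod 42) and x^{42} = 1 for x ≠ 0 (Fermat). So ψ⁻¹(30) = 30^11 mod 43.
Repeated squaring mod 43: 30^1 ≡ 30, 30^2 ≡ 30² = 900 ≡ 40, 30^4 ≡ 40² = 1600 ≡ 9, 30^8 ≡ 9² = 81 ≡ 38. Since 11 = 8 + 2 + 1, 30^11 ≡ 38·40·30: 38·40 = 1520 ≡ 15, then 15·30 = 450 ≡ 20. So 30^11 ≡ 20 (mod 43).
Hence ψ⁻¹(30) = 20.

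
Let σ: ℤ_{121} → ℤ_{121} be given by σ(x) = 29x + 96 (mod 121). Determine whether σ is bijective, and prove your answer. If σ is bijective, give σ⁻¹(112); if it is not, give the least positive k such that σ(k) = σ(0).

Recall that σ is injective when σ(s) = σ(t) forces s = t.
If σ(s) = σ(t), then 29s ≡ 29t (mod 121). Because gcd(29, 121) = 1, we may cancel 29 to get s ≡ t (mod 121).
We now compute 29⁻¹ mod 121 explicitly. Euclid's algorithm: 121 = 4·29 + 5, 29 = 5·5 + 4, 5 = 1·4 + 1; back-substituting gives 1 = 96·29 − 23·121, so 29⁻¹ ≡ 96 (mod 121).
For any y ∈ ℤ_{121}, x = 96(y − 96) mod 121 satisfies σ(x) = 29·96(y − 96) + 96 ≡ y (since 29·96 ≡ 1 mod 121). So every y has a preimage.
Hence σ is bijective.
Since σ is bijective, we compute σ⁻¹(112): solve 29x + 96 ≡ 112 (mod 121), i.e. 29x ≡ 16 (mod 121).
Multiplying by 29⁻¹ = 96 gives x ≡ 96·16 = 1536 = 12·121 + 84 ≡ 84 (mod 121).
Check: σ(84) = 29·84 + 96 = 2532 = 20·121 + 112 ≡ 112 (mod 121).

84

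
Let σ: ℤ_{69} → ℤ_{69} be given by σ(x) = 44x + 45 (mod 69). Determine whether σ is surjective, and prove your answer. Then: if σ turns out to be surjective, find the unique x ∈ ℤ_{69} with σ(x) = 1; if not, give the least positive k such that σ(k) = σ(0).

Since gcd(44, 69) = 1, 44 is invertible modulo 69. Euclid's algorithm: 69 = 1·44 + 25, 44 = 1·25 + 19, 25 = 1·19 + 6, 19 = 3·6 + 1; back-substituting gives 1 = 11·44 − 7·69, so 44⁻¹ ≡ 11 (mod 69).
For any y ∈ ℤ_{69}, x = 11(y − 45) mod 69 satisfies σ(x) = 44·11(y − 45) + 45 ≡ y (since 44·11 ≡ 1 mod 69). So every y has a preimage.
So σ is surjective.
Since σ is surjective, we compute σ⁻¹(1): solve 44x + 45 ≡ 1 (mod 69), i.e. 44x ≡ 25 (mod 69).
Multiplying by 44⁻¹ = 11 gives x ≡ 11·25 = 275 = 3·69 + 68 ≡ 68 (mod 69).
Check: σ(68) = 44·68 + 45 = 3037 = 44·69 + 1 ≡ 1 (mod 69).

68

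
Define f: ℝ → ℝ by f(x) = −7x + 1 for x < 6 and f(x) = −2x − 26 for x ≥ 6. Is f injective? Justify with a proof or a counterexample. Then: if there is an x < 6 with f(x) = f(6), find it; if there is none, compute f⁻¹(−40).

39/7

Both pieces are strictly decreasing (slopes −7 and −2), so each is injective on its own interval.
The left piece maps (−∞, 6) onto (−41, ∞); the right piece maps [6, ∞) onto (−∞, −38].
These images overlap. In particular f(6) = −38 (right piece), and solving −7x + 1 = −38 on the left piece gives x = 39/7 < 6.
So f(39/7) = f(6) with 39/7 ≠ 6, and f is not injective. This x = 39/7 is the requested value below 6.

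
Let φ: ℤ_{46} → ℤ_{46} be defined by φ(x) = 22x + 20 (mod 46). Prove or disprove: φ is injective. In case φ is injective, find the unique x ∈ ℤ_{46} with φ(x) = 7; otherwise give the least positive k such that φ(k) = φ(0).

23

Recall: φ is injective if φ(u) = φ(v) implies u = v.
We have gcd(22, 46) = 2 > 1. Taking u = 0 and v = 23: φ(0) = 20 and φ(23) = 22·23 + 20 = 526 ≡ 20 (mod 46).
So φ(0) = φ(23) while 0 ≠ 23, hence φ is not injective.
Since φ is not injective, we find the least positive k with φ(k) = φ(0): this means 22k ≡ 0 (mod 46), i.e. 46 ∣ 22k. Since gcd(22, 46) = 2, dividing through by 2 this holds exactly when 23 ∣ 11k, and as gcd(11, 23) = 1, exactly when 23 ∣ k.
The smallest positive such k is 23.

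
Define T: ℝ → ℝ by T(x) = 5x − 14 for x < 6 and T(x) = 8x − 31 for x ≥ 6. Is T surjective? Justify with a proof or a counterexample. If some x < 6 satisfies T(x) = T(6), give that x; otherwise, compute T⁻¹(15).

Both pieces are strictly increasing (slopes 5 and 8), so each is injective on its own interval.
The left piece maps (−∞, 6) onto (−∞, 16); the right piece maps [6, ∞) onto [17, ∞).
The union (−∞, 16) ∪ [17, ∞) omits the interval between 16 and 17; in particular 16 has no preimage. So T is not surjective.
Because the two images are disjoint, no x < 6 has T(x) = T(6), so we compute T⁻¹(15): 15 lies in (−∞, 16), so solve 5x − 14 = 15: x = (15 + 14)/5 = 29/5.

29/5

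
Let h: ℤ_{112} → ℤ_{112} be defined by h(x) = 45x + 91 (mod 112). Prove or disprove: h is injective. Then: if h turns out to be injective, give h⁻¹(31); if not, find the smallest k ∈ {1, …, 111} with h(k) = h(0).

36

By definition, h is injective if h(s) = h(t) implies s = t.
If h(s) = h(t), then 45s ≡ 45t (mod 112). Because gcd(45, 112) = 1, we may cancel 45 to get s ≡ t (mod 112).
So h is injective.
We now compute 45⁻¹ mod 112 explicitly. Euclid's algorithm: 112 = 2·45 + 22, 45 = 2·22 + 1; back-substituting gives 1 = 5·45 − 2·112, so 45⁻¹ ≡ 5 (mod 112).
Since h is injective, we find h⁻¹(31): we need 45x ≡ 31 − 91 ≡ 52 (mod 112). Using 45⁻¹ = 5: x ≡ 5·52 = 260 = 2·112 + 36, so x = 36.
Check: h(36) = 45·36 + 91 = 1711 = 15·112 + 31 ≡ 31 (mod 112).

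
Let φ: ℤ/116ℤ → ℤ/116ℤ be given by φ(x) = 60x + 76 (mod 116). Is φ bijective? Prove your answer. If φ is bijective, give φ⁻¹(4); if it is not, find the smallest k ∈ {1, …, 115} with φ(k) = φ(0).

29

We have gcd(60, 116) = 4 > 1. Taking a = 0 and b = 29: φ(0) = 76 and φ(29) = 60·29 + 76 = 1816 ≡ 76 (mod 116).
So φ(0) = φ(29) while 0 ≠ 29, hence φ is not injective, hence not bijective.
Since φ is not bijective, we find the least positive k with φ(k) = φ(0): this means 60k ≡ 0 (mod 116), i.e. 116 ∣ 60k. Since gcd(60, 116) = 4, dividing through by 4 this holds exactly when 29 ∣ 15k, and as gcd(15, 29) = 1, exactly when 29 ∣ k.
The smallest positive such k is 29.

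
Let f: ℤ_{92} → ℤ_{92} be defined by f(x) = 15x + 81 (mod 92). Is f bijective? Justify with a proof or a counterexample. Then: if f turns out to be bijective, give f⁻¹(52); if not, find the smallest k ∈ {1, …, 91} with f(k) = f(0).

41

If f(u) = f(v), then 15u ≡ 15v (mod 92). Because gcd(15, 92) = 1, we may cancel 15 to get u ≡ v (mod 92).
We now compute 15⁻¹ mod 92 explicitly. Euclid's algorithm: 92 = 6·15 + 2, 15 = 7·2 + 1; back-substituting gives 1 = 43·15 − 7·92, so 15⁻¹ ≡ 43 (mod 92).
Then y ↦ 43(y − 81) is a two-sided inverse to f, so every y ∈ ℤ_{92} has a preimage.
So f is bijective.
Since f is bijective, we find f⁻¹(52): we need 15x ≡ 52 − 81 ≡ 63 (mod 92). Using 15⁻¹ = 43: x ≡ 43·63 = 2709 = 29·92 + 41, so x = 41.
Check: f(41) = 15·41 + 81 = 696 = 7·92 + 52 ≡ 52 (mod 92).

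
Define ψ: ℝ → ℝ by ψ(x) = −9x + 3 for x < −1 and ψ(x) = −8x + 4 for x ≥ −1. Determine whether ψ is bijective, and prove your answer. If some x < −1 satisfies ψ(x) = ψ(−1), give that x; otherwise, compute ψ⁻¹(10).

Both pieces are strictly decreasing (slopes −9 and −8), so each is injective on its own interval.
The left piece maps (−∞, −1) onto (12, ∞); the right piece maps [−1, ∞) onto (−∞, 12].
Since 12 = 12, the images partition ℝ: ψ is injective and surjective, hence bijective.
Because the two images are disjoint, no x < −1 has ψ(x) = ψ(−1), so we compute ψ⁻¹(10): 10 lies in (−∞, 12], so solve −8x + 4 = 10: x = (10 − 4)/(−8) = −3/4.

-3/4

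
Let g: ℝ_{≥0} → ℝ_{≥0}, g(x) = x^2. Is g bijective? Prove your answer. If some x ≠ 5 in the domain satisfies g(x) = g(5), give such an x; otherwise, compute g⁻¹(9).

On ℝ_{≥0}, x ↦ x^2 is strictly increasing (injective) and for any y ∈ ℝ_{≥0} the 2nd root y^{1/2} lies in ℝ_{≥0} (surjective). So g is bijective.
Since x ↦ x^2 is strictly increasing on ℝ_{≥0}, it is injective there, so no x ≠ 5 in the domain has g(x) = g(5). We therefore compute g⁻¹(9) = 9^{1/2} = 3 (indeed 3^2 = 9).

3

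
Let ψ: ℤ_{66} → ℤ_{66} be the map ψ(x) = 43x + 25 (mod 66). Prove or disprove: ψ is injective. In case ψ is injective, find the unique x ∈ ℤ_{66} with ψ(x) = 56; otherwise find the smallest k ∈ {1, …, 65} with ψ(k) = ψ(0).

13

Recall: ψ is injective if ψ(u) = ψ(v) implies u = v.
Suppose ψ(u) = ψ(v) in ℤ_{66}. Then 43u + 25 ≡ 43v + 25 (mod 66), therefore 43(u − v) ≡ 0 (mod 66).
Since gcd(43, 66) = 1, 43 is invertible modulo 66, so u − v ≡ 0 (mod 66), i.e. u = v.
So ψ is injective.
We now compute 43⁻¹ mod 66 explicitly. Euclid's algorithm: 66 = 1·43 + 23, 43 = 1·23 + 20, 23 = 1·20 + 3, 20 = 6·3 + 2, 3 = 1·2 + 1; back-substituting gives 1 = 43·43 − 28·66, so 43⁻¹ ≡ 43 (mod 66).
Since ψ is injective, we find ψ⁻¹(56): we need 43x ≡ 56 − 25 ≡ 31 (mod 66). Using 43⁻¹ = 43: x ≡ 43·31 = 1333 = 20·66 + 13, so x = 13.
Check: ψ(13) = 43·13 + 25 = 584 = 8·66 + 56 ≡ 56 (mod 66).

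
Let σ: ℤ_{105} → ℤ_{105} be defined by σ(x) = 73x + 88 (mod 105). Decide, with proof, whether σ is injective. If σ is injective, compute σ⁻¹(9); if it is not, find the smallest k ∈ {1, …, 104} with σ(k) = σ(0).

Recall: σ is injective if σ(x_1) = σ(x_2) implies x_1 = x_2.
Suppose σ(x_1) = σ(x_2) in ℤ_{105}. Then 73x_1 + 88 ≡ 73x_2 + 88 (mod 105), therefore 73(x_1 − x_2) ≡ 0 (mod 105).
Since gcd(73, 105) = 1, 73 is invertible modulo 105, so x_1 − x_2 ≡ 0 (mod 105), i.e. x_1 = x_2.
So σ is injective.
We now compute 73⁻¹ mod 105 explicitly. Euclid's algorithm: 105 = 1·73 + 32, 73 = 2·32 + 9, 32 = 3·9 + 5, 9 = 1·5 + 4, 5 = 1·4 + 1; back-substituting gives 1 = 82·73 − 57·105, so 73⁻¹ ≡ 82 (mod 105).
Since σ is injective, we compute σ⁻¹(9): solve 73x + 88 ≡ 9 (mod 105), i.e. 73x ≡ 26 (mod 105).
Multiplying by 73⁻¹ = 82 gives x ≡ 82·26 = 2132 = 20·105 + 32 ≡ 32 (mod 105).
Check: σ(32) = 73·32 + 88 = 2424 = 23·105 + 9 ≡ 9 (mod 105).

32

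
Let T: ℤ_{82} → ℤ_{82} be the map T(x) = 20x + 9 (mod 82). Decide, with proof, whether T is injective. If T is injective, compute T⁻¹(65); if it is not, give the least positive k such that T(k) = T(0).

We have gcd(20, 82) = 2 > 1. Taking s = 0 and t = 41: T(0) = 9 and T(41) = 20·41 + 9 = 829 ≡ 9 (mod 82).
So T(0) = T(41) while 0 ≠ 41, hence T is not injective.
Since T is not injective, we find the least positive k with T(k) = T(0): this means 20k ≡ 0 (mod 82), i.e. 82 ∣ 20k. Since gcd(20, 82) = 2, dividing through by 2 this holds exactly when 41 ∣ 10k, and as gcd(10, 41) = 1, exactly when 41 ∣ k.
The smallest positive such k is 41.

41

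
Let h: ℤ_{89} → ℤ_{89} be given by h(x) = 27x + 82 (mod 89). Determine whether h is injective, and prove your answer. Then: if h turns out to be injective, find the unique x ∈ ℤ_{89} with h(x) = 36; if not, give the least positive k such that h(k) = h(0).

By definition, injectivity means: for all x_1, x_2 in the domain, h(x_1) = h(x_2) implies x_1 = x_2.
Suppose h(x_1) = h(x_2) in ℤ_{89}. Then 27x_1 + 82 ≡ 27x_2 + 82 (mod 89), hence 27(x_1 − x_2) ≡ 0 (mod 89).
Since gcd(27, 89) = 1, 27 is invertible modulo 89, hence x_1 − x_2 ≡ 0 (mod 89), i.e. x_1 = x_2.
So h is injective.
We now compute 27⁻¹ mod 89 explicitly. Euclid's algorithm: 89 = 3·27 + 8, 27 = 3·8 + 3, 8 = 2·3 + 2, 3 = 1·2 + 1; back-substituting gives 1 = 33·27 − 10·89, so 27⁻¹ ≡ 33 (mod 89).
Since h is injective, we compute h⁻¹(36): solve 27x + 82 ≡ 36 (mod 89), i.e. 27x ≡ 43 (mod 89).
Multiplying by 27⁻¹ = 33 gives x ≡ 33·43 = 1419 = 15·89 + 84 ≡ 84 (mod 89).
Check: h(84) = 27·84 + 82 = 2350 = 26·89 + 36 ≡ 36 (mod 89).

84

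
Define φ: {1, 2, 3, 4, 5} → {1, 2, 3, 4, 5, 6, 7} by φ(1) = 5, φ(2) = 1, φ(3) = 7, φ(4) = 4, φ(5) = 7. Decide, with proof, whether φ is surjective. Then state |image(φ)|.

4

No element maps to 2, so φ is not surjective.
The image of φ is {1, 4, 5, 7}, which has 4 elements.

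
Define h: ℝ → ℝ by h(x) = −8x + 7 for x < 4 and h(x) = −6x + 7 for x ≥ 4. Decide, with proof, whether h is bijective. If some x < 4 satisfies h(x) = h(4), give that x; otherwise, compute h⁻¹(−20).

Both pieces are strictly decreasing (slopes −8 and −6), so each is injective on its own interval.
The left piece maps (−∞, 4) onto (−25, ∞); the right piece maps [4, ∞) onto (−∞, −17].
These images overlap. In particular h(4) = −17 (right piece), and solving −8x + 7 = −17 on the left piece gives x = 3 < 4.
So h(3) = h(4) with 3 ≠ 4, and h is not injective, hence not bijective. This x = 3 is the requested value below 4.

3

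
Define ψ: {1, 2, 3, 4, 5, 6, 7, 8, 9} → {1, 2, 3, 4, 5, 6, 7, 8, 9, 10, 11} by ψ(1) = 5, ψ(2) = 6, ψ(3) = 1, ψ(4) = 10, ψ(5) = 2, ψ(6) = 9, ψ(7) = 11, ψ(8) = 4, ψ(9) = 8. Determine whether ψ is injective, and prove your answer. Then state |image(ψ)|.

9

The values ψ(1), …, ψ(9) are 5, 6, 1, 10, 2, 9, 11, 4, 8 — all distinct.
So ψ(s) = ψ(t) only when s = t, and ψ is injective.
The image of ψ is {1, 2, 4, 5, 6, 8, 9, 10, 11}, which has 9 elements.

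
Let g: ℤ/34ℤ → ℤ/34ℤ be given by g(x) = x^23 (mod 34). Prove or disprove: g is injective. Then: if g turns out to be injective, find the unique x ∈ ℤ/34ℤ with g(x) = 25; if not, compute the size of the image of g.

Computing x^23 mod 34 for each x (by repeated squaring, reducing mod 34 at every step), the values g(0), g(1), …, g(33) are: 0, 1, 26, 11, 30, 27, 14, 29, 32, 19, 22, 3, 24, 21, 6, 25, 16, 17, 18, 9, 28, 13, 10, 31, 12, 15, 2, 5, 20, 7, 4, 23, 8, 33.
Every element of ℤ/34ℤ appears exactly once in this list, so g is a bijection, and in particular injective.
Since g is injective, we read off the preimage of 25 from the same table: g(15) = 25, so g⁻¹(25) = 15.

15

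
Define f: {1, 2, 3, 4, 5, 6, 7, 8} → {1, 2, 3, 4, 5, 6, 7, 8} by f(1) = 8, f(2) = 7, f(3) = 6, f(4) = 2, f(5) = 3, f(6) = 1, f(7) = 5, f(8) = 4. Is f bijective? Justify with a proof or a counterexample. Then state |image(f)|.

The values 8, 7, 6, 2, 3, 1, 5, 4 are a permutation of {1, 2, 3, 4, 5, 6, 7, 8}: each element appears exactly once.
So f is injective and surjective, hence bijective.
The image of f is {1, 2, 3, 4, 5, 6, 7, 8}, which has 8 elements.

8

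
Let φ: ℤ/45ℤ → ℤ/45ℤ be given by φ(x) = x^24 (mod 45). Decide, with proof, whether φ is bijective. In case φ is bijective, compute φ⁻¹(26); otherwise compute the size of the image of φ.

φ(1) = 1^24 = 1.
φ(2): Repeated squaring mod 45: 2^1 ≡ 2, 2^2 ≡ 2² = 4, 2^4 ≡ 4² = 16, 2^8 ≡ 16² = 256 ≡ 31, 2^16 ≡ 31² = 961 ≡ 16. Since 24 = 16 + 8, 2^24 ≡ 16·31: 16·31 = 496 ≡ 1. So 2^24 ≡ 1 (mod 45).
So φ(1) = φ(2) = 1 while 1 ≠ 2, hence φ is not injective, hence not bijective.
Since φ is not bijective, we determine |image(φ)|. Computing x^24 mod 45 for each x (by repeated squaring, reducing mod 45 at every step), the values φ(0), φ(1), …, φ(44) are: 0, 1, 1, 36, 1, 10, 36, 1, 1, 36, 10, 1, 36, 1, 1, 0, 1, 1, 36, 1, 10, 36, 1, 1, 36, 10, 1, 36, 1, 1, 0, 1, 1, 36, 1, 10, 36, 1, 1, 36, 10, 1, 36, 1, 1.
The distinct values are {0, 1, 10, 36}; there are 4 of them.

4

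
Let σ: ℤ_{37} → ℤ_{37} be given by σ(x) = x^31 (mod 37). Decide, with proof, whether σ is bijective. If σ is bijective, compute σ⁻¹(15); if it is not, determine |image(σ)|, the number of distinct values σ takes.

Since 37 is prime, the nonzero elements of ℤ_{37} form a cyclic group of order 36.
As gcd(31, 36) = 1, raising to the 31st power is a bijection on this group: if x_1^31 ≡ x_2^31 then (x_1x_2^{−1})^31 = 1, and the only element of order dividing gcd(31, 36) = 1 is 1, so x_1 = x_2.
With σ(0) = 0 this makes σ injective on all of ℤ_{37}, hence bijective (finite equal-size domain and codomain). In particular σ is bijective.
Since σ is bijective, we find the preimage of 15. The inverse of x ↦ x^31 on (ℤ_{37})^× is x ↦ x^7, because 31·7 = 217 = 6·36 + 1 ≡ 1 (mod 36) and x^{36} = 1 for x ≠ 0 (Fermat). So σ⁻¹(15) = 15^7 mod 37.
Repeated squaring mod 37: 15^1 ≡ 15, 15^2 ≡ 15² = 225 ≡ 3, 15^4 ≡ 3² = 9. Since 7 = 4 + 2 + 1, 15^7 ≡ 9·3·15: 9·3 = 27, then 27·15 = 405 ≡ 35. So 15^7 ≡ 35 (mod 37).
Hence σ⁻¹(15) = 35.

35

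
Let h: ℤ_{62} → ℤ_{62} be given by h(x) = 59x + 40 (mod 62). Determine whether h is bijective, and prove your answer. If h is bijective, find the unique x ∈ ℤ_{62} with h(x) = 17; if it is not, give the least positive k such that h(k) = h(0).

If h(s) = h(t), then 59s ≡ 59t (mod 62). Because gcd(59, 62) = 1, we may cancel 59 to get s ≡ t (mod 62).
We now compute 59⁻¹ mod 62 explicitly. Euclid's algorithm: 62 = 1·59 + 3, 59 = 19·3 + 2, 3 = 1·2 + 1; back-substituting gives 1 = 41·59 − 39·62, so 59⁻¹ ≡ 41 (mod 62).
For any y ∈ ℤ_{62}, x = 41(y − 40) mod 62 satisfies h(x) = 59·41(y − 40) + 40 ≡ y (since 59·41 ≡ 1 mod 62). So every y has a preimage.
So h is bijective.
Since h is bijective, we find h⁻¹(17): we need 59x ≡ 17 − 40 ≡ 39 (mod 62). Using 59⁻¹ = 41: x ≡ 41·39 = 1599 = 25·62 + 49, so x = 49.
Check: h(49) = 59·49 + 40 = 2931 = 47·62 + 17 ≡ 17 (mod 62).

49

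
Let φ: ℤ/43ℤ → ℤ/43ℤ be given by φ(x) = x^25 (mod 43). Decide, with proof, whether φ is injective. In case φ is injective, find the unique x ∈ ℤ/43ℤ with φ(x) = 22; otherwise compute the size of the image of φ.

Since 43 is prime, the nonzero elements of ℤ/43ℤ form a cyclic group of order 42.
As gcd(25, 42) = 1, raising to the 25th power is a bijection on this group: if a^25 ≡ b^25 then (ab^{−1})^25 = 1, and the only element of order dividing gcd(25, 42) = 1 is 1, so a = b.
With φ(0) = 0 this makes φ injective on all of ℤ/43ℤ, hence bijective (finite equal-size domain and codomain). In particular φ is injective.
Since φ is injective, we find the preimage of 22. The inverse of x ↦ x^25 on (ℤ/43ℤ)^× is x ↦ x^37, because 25·37 = 925 = 22·42 + 1 ≡ 1 (mod 42) and x^{42} = 1 for x ≠ 0 (Fermat). So φ⁻¹(22) = 22^37 mod 43.
Repeated squaring mod 43: 22^1 ≡ 22, 22^2 ≡ 22² = 484 ≡ 11, 22^4 ≡ 11² = 121 ≡ 35, 22^8 ≡ 35² = 1225 ≡ 21, 22^16 ≡ 21² = 441 ≡ 11, 22^32 ≡ 11² = 121 ≡ 35. Since 37 = 32 + 4 + 1, 22^37 ≡ 35·35·22: 35·35 = 1225 ≡ 21, then 21·22 = 462 ≡ 32. So 22^37 ≡ 32 (mod 43).
Hence φ⁻¹(22) = 32.

32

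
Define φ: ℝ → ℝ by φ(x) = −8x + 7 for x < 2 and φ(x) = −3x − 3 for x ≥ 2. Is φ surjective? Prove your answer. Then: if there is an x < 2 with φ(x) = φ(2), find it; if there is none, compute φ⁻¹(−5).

3/2

Both pieces are strictly decreasing (slopes −8 and −3), so each is injective on its own interval.
The left piece maps (−∞, 2) onto (−9, ∞); the right piece maps [2, ∞) onto (−∞, −9].
These images together cover ℝ, so φ is surjective.
Because the two images are disjoint, no x < 2 has φ(x) = φ(2), so we compute φ⁻¹(−5): −5 lies in (−9, ∞), so solve −8x + 7 = −5: x = (−5 − 7)/(−8) = 3/2.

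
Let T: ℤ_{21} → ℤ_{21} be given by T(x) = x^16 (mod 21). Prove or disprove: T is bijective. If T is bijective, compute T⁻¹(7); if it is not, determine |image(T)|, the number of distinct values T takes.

T(2): Repeated squaring mod 21: 2^1 ≡ 2, 2^2 ≡ 2² = 4, 2^4 ≡ 4² = 16, 2^8 ≡ 16² = 256 ≡ 4, 2^16 ≡ 4² = 16. So 2^16 ≡ 16 (mod 21).
T(5): Repeated squaring mod 21: 5^1 ≡ 5, 5^2 ≡ 5² = 25 ≡ 4, 5^4 ≡ 4² = 16, 5^8 ≡ 16² = 256 ≡ 4, 5^16 ≡ 4² = 16. So 5^16 ≡ 16 (mod 21).
So T(2) = T(5) = 16 while 2 ≠ 5, hence T is not injective, hence not bijective.
Since T is not bijective, we determine |image(T)|. Computing x^16 mod 21 for each x (by repeated squaring, reducing mod 21 at every step), the values T(0), T(1), …, T(20) are: 0, 1, 16, 18, 4, 16, 15, 7, 1, 9, 4, 4, 9, 1, 7, 15, 16, 4, 18, 16, 1.
The distinct values are {0, 1, 4, 7, 9, 15, 16, 18}; there are 8 of them.

8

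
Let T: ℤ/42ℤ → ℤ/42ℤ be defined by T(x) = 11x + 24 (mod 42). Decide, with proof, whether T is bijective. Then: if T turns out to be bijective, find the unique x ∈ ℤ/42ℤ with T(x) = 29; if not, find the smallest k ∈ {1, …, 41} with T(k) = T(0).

If T(x_1) = T(x_2), then 11x_1 ≡ 11x_2 (mod 42). Because gcd(11, 42) = 1, we may cancel 11 to get x_1 ≡ x_2 (mod 42).
We now compute 11⁻¹ mod 42 explicitly. Euclid's algorithm: 42 = 3·11 + 9, 11 = 1·9 + 2, 9 = 4·2 + 1; back-substituting gives 1 = 23·11 − 6·42, so 11⁻¹ ≡ 23 (mod 42).
Then y ↦ 23(y − 24) is a two-sided inverse to T, so every y ∈ ℤ/42ℤ has a preimage.
Hence T is bijective.
Since T is bijective, we find T⁻¹(29): we need 11x ≡ 29 − 24 ≡ 5 (mod 42). Using 11⁻¹ = 23: x ≡ 23·5 = 115 = 2·42 + 31, so x = 31.
Check: T(31) = 11·31 + 24 = 365 = 8·42 + 29 ≡ 29 (mod 42).

31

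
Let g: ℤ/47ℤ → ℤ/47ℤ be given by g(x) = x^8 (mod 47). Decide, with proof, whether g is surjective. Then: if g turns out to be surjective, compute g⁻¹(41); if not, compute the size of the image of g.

24

g(23): Repeated squaring mod 47: 23^1 ≡ 23, 23^2 ≡ 23² = 529 ≡ 12, 23^4 ≡ 12² = 144 ≡ 3, 23^8 ≡ 3² = 9. So 23^8 ≡ 9 (mod 47).
g(24): Repeated squaring mod 47: 24^1 ≡ 24, 24^2 ≡ 24² = 576 ≡ 12, 24^4 ≡ 12² = 144 ≡ 3, 24^8 ≡ 3² = 9. So 24^8 ≡ 9 (mod 47).
So g(23) = g(24) = 9 while 23 ≠ 24, thus g is not injective.
A non-injective map from the 47-element set ℤ/47ℤ to itself takes at most 46 distinct values, so it cannot be surjective. Thus g is not surjective.
Since g is not surjective, we determine |image(g)|. Computing x^8 mod 47 for each x (by repeated squaring, reducing mod 47 at every step), the values g(0), g(1), …, g(46) are: 0, 1, 21, 28, 18, 8, 24, 16, 2, 32, 27, 12, 34, 37, 7, 36, 42, 4, 14, 6, 3, 25, 17, 9, 9, 17, 25, 3, 6, 14, 4, 42, 36, 7, 37, 34, 12, 27, 32, 2, 16, 24, 8, 18, 28, 21, 1.
The distinct values are {0, 1, 2, 3, 4, 6, 7, 8, 9, 12, 14, 16, 17, 18, 21, 24, 25, 27, 28, 32, 34, 36, 37, 42}; there are 24 of them.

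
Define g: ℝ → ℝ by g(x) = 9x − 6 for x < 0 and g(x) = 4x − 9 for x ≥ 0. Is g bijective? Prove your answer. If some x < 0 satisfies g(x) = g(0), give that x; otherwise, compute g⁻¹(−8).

-1/3

Both pieces are strictly increasing (slopes 9 and 4), so each is injective on its own interval.
The left piece maps (−∞, 0) onto (−∞, −6); the right piece maps [0, ∞) onto [−9, ∞).
These images overlap. In particular g(0) = −9 (right piece), and solving 9x − 6 = −9 on the left piece gives x = −1/3 < 0.
So g(−1/3) = g(0) with −1/3 ≠ 0, and g is not injective, hence not bijective. This x = −1/3 is the requested value below 0.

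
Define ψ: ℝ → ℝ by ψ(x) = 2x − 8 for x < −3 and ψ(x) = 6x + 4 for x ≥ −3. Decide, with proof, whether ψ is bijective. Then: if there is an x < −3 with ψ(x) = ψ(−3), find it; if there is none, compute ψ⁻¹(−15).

Both pieces are strictly increasing (slopes 2 and 6), so each is injective on its own interval.
The left piece maps (−∞, −3) onto (−∞, −14); the right piece maps [−3, ∞) onto [−14, ∞).
Since −14 = −14, the images partition ℝ: ψ is injective and surjective, hence bijective.
Because the two images are disjoint, no x < −3 has ψ(x) = ψ(−3), so we compute ψ⁻¹(−15): −15 lies in (−∞, −14), so solve 2x − 8 = −15: x = (−15 + 8)/2 = −7/2.

-7/2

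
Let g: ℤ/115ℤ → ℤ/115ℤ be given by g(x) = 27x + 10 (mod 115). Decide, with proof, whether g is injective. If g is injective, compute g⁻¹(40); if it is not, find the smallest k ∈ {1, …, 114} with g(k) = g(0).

If g(x_1) = g(x_2), then 27x_1 ≡ 27x_2 (mod 115). Because gcd(27, 115) = 1, we may cancel 27 to get x_1 ≡ x_2 (mod 115).
Thus g is injective.
We now compute 27⁻¹ mod 115 explicitly. Euclid's algorithm: 115 = 4·27 + 7, 27 = 3·7 + 6, 7 = 1·6 + 1; back-substituting gives 1 = 98·27 − 23·115, so 27⁻¹ ≡ 98 (mod 115).
Since g is injective, we compute g⁻¹(40): solve 27x + 10 ≡ 40 (mod 115), i.e. 27x ≡ 30 (mod 115).
Multiplying by 27⁻¹ = 98 gives x ≡ 98·30 = 2940 = 25·115 + 65 ≡ 65 (mod 115).
Check: g(65) = 27·65 + 10 = 1765 = 15·115 + 40 ≡ 40 (mod 115).

65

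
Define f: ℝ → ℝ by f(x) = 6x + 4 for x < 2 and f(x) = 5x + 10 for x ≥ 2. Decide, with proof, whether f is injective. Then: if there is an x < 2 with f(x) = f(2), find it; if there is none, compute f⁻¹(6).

Both pieces are strictly increasing (slopes 6 and 5), so each is injective on its own interval.
The left piece maps (−∞, 2) onto (−∞, 16); the right piece maps [2, ∞) onto [20, ∞).
These images are disjoint, so no value is attained by both pieces. Therefore f is injective.
Because the two images are disjoint, no x < 2 has f(x) = f(2), so we compute f⁻¹(6): 6 lies in (−∞, 16), so solve 6x + 4 = 6: x = (6 − 4)/6 = 1/3.

1/3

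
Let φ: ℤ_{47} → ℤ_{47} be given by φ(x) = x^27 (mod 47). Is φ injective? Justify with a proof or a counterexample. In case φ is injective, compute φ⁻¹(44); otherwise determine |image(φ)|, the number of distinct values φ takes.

23

Since 47 is prime, the nonzero elements of ℤ_{47} form a cyclic group of order 46.
As gcd(27, 46) = 1, raising to the 27th power is a bijection on this group: if a^27 ≡ b^27 then (ab^{−1})^27 = 1, and the only element of order dividing gcd(27, 46) = 1 is 1, so a = b.
With φ(0) = 0 this makes φ injective on all of ℤ_{47}, hence bijective (finite equal-size domain and codomain). In particular φ is injective.
Since φ is injective, we find the preimage of 44. The inverse of x ↦ x^27 on (ℤ_{47})^× is x ↦ x^29, because 27·29 = 783 = 17·46 + 1 ≡ 1 (mod 46) and x^{46} = 1 for x ≠ 0 (Fermat). So φ⁻¹(44) = 44^29 mod 47.
Repeated squaring mod 47: 44^1 ≡ 44, 44^2 ≡ 44² = 1936 ≡ 9, 44^4 ≡ 9² = 81 ≡ 34, 44^8 ≡ 34² = 1156 ≡ 28, 44^16 ≡ 28² = 784 ≡ 32. Since 29 = 16 + 8 + 4 + 1, 44^29 ≡ 32·28·34·44: 32·28 = 896 ≡ 3, then 3·34 = 102 ≡ 8, then 8·44 = 352 ≡ 23. So 44^29 ≡ 23 (mod 47).
Hence φ⁻¹(44) = 23.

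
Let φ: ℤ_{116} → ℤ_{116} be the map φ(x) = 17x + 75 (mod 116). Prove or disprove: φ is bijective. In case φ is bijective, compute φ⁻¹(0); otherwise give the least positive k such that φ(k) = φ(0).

57

Suppose φ(s) = φ(t) in ℤ_{116}. Then 17s + 75 ≡ 17t + 75 (mod 116), hence 17(s − t) ≡ 0 (mod 116).
Since gcd(17, 116) = 1, 17 is invertible modulo 116, so s − t ≡ 0 (mod 116), i.e. s = t.
We now compute 17⁻¹ mod 116 explicitly. Euclid's algorithm: 116 = 6·17 + 14, 17 = 1·14 + 3, 14 = 4·3 + 2, 3 = 1·2 + 1; back-substituting gives 1 = 41·17 − 6·116, so 17⁻¹ ≡ 41 (mod 116).
Then y ↦ 41(y − 75) is a two-sided inverse to φ, so every y ∈ ℤ_{116} has a preimage.
Thus φ is bijective.
Since φ is bijective, we compute φ⁻¹(0): solve 17x + 75 ≡ 0 (mod 116), i.e. 17x ≡ 41 (mod 116).
Multiplying by 17⁻¹ = 41 gives x ≡ 41·41 = 1681 = 14·116 + 57 ≡ 57 (mod 116).
Check: φ(57) = 17·57 + 75 = 1044 = 9·116 + 0 ≡ 0 (mod 116).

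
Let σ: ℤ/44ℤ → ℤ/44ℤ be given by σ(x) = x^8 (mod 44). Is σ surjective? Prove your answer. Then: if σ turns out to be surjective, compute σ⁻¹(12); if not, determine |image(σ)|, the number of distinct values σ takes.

σ(10): Repeated squaring mod 44: 10^1 ≡ 10, 10^2 ≡ 10² = 100 ≡ 12, 10^4 ≡ 12² = 144 ≡ 12, 10^8 ≡ 12² = 144 ≡ 12. So 10^8 ≡ 12 (mod 44).
σ(12): Repeated squaring mod 44: 12^1 ≡ 12, 12^2 ≡ 12² = 144 ≡ 12, 12^4 ≡ 12² = 144 ≡ 12, 12^8 ≡ 12² = 144 ≡ 12. So 12^8 ≡ 12 (mod 44).
So σ(10) = σ(12) = 12 while 10 ≠ 12, so σ is not injective.
A non-injective map from the 44-element set ℤ/44ℤ to itself takes at most 43 distinct values, so it cannot be surjective. Therefore σ is not surjective.
Since σ is not surjective, we determine |image(σ)|. Computing x^8 mod 44 for each x (by repeated squaring, reducing mod 44 at every step), the values σ(0), σ(1), …, σ(43) are: 0, 1, 36, 5, 20, 37, 4, 9, 16, 25, 12, 33, 12, 25, 16, 9, 4, 37, 20, 5, 36, 1, 0, 1, 36, 5, 20, 37, 4, 9, 16, 25, 12, 33, 12, 25, 16, 9, 4, 37, 20, 5, 36, 1.
The distinct values are {0, 1, 4, 5, 9, 12, 16, 20, 25, 33, 36, 37}; there are 12 of them.

12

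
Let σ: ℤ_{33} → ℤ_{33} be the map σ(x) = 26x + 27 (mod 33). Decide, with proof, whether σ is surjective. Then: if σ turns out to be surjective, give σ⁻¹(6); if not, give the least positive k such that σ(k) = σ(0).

3

Recall: σ is surjective if every y in the codomain equals σ(x) for some x in the domain.
Since gcd(26, 33) = 1, 26 is invertible modulo 33. Euclid's algorithm: 33 = 1·26 + 7, 26 = 3·7 + 5, 7 = 1·5 + 2, 5 = 2·2 + 1; back-substituting gives 1 = 14·26 − 11·33, so 26⁻¹ ≡ 14 (mod 33).
Then y ↦ 14(y − 27) is a two-sided inverse to σ, so every y ∈ ℤ_{33} has a preimage.
So σ is surjective.
Since σ is surjective, we compute σ⁻¹(6): solve 26x + 27 ≡ 6 (mod 33), i.e. 26x ≡ 12 (mod 33).
Multiplying by 26⁻¹ = 14 gives x ≡ 14·12 = 168 = 5·33 + 3 ≡ 3 (mod 33).
Check: σ(3) = 26·3 + 27 = 105 = 3·33 + 6 ≡ 6 (mod 33).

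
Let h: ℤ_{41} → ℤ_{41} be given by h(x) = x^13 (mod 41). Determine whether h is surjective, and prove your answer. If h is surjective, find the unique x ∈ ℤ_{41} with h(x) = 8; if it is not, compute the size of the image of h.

Since 41 is prime, the nonzero elements of ℤ_{41} form a cyclic group of order 40.
As gcd(13, 40) = 1, raising to the 13th power is a bijection on this group: if x_1^13 ≡ x_2^13 then (x_1x_2^{−1})^13 = 1, and the only element of order dividing gcd(13, 40) = 1 is 1, so x_1 = x_2.
With h(0) = 0 this makes h injective on all of ℤ_{41}, hence bijective (finite equal-size domain and codomain). In particular h is surjective.
Since h is surjective, we find the preimage of 8. The inverse of x ↦ x^13 on (ℤ_{41})^× is x ↦ x^37, because 13·37 = 481 = 12·40 + 1 ≡ 1 (mod 40) and x^{40} = 1 for x ≠ 0 (Fermat). So h⁻¹(8) = 8^37 mod 41.
Repeated squaring mod 41: 8^1 ≡ 8, 8^2 ≡ 8² = 64 ≡ 23, 8^4 ≡ 23² = 529 ≡ 37, 8^8 ≡ 37² = 1369 ≡ 16, 8^16 ≡ 16² = 256 ≡ 10, 8^32 ≡ 10² = 100 ≡ 18. Since 37 = 32 + 4 + 1, 8^37 ≡ 18·37·8: 18·37 = 666 ≡ 10, then 10·8 = 80 ≡ 39. So 8^37 ≡ 39 (mod 41).
Hence h⁻¹(8) = 39.

39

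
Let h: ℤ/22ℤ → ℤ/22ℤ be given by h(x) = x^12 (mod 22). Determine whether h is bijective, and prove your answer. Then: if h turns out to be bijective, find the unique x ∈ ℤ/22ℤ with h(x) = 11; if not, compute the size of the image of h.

h(10): Repeated squaring mod 22: 10^1 ≡ 10, 10^2 ≡ 10² = 100 ≡ 12, 10^4 ≡ 12² = 144 ≡ 12, 10^8 ≡ 12² = 144 ≡ 12. Since 12 = 8 + 4, 10^12 ≡ 12·12: 12·12 = 144 ≡ 12. So 10^12 ≡ 12 (mod 22).
h(12): Repeated squaring mod 22: 12^1 ≡ 12, 12^2 ≡ 12² = 144 ≡ 12, 12^4 ≡ 12² = 144 ≡ 12, 12^8 ≡ 12² = 144 ≡ 12. Since 12 = 8 + 4, 12^12 ≡ 12·12: 12·12 = 144 ≡ 12. So 12^12 ≡ 12 (mod 22).
So h(10) = h(12) = 12 while 10 ≠ 12, hence h is not injective, hence not bijective.
Since h is not bijective, we determine |image(h)|. Computing x^12 mod 22 for each x (by repeated squaring, reducing mod 22 at every step), the values h(0), h(1), …, h(21) are: 0, 1, 4, 9, 16, 3, 14, 5, 20, 15, 12, 11, 12, 15, 20, 5, 14, 3, 16, 9, 4, 1.
The distinct values are {0, 1, 3, 4, 5, 9, 11, 12, 14, 15, 16, 20}; there are 12 of them.

12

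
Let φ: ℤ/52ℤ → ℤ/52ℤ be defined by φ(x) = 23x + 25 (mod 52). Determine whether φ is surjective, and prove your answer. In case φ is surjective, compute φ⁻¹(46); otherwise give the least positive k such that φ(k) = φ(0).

19

Recall: surjectivity means every element of the codomain has a preimage under φ.
Since gcd(23, 52) = 1, 23 is invertible modulo 52. Euclid's algorithm: 52 = 2·23 + 6, 23 = 3·6 + 5, 6 = 1·5 + 1; back-substituting gives 1 = 43·23 − 19·52, so 23⁻¹ ≡ 43 (mod 52).
Then y ↦ 43(y − 25) is a two-sided inverse to φ, so every y ∈ ℤ/52ℤ has a preimage.
Thus φ is surjective.
Since φ is surjective, we compute φ⁻¹(46): solve 23x + 25 ≡ 46 (mod 52), i.e. 23x ≡ 21 (mod 52).
Multiplying by 23⁻¹ = 43 gives x ≡ 43·21 = 903 = 17·52 + 19 ≡ 19 (mod 52).
Check: φ(19) = 23·19 + 25 = 462 = 8·52 + 46 ≡ 46 (mod 52).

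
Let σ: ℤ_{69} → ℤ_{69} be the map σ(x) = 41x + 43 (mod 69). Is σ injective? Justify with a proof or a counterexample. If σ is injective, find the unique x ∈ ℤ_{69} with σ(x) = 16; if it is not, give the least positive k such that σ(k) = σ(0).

33

Recall: injectivity means: for all x_1, x_2 in the domain, σ(x_1) = σ(x_2) implies x_1 = x_2.
Suppose σ(x_1) = σ(x_2) in ℤ_{69}. Then 41x_1 + 43 ≡ 41x_2 + 43 (mod 69), hence 41(x_1 − x_2) ≡ 0 (mod 69).
Since gcd(41, 69) = 1, 41 is invertible modulo 69, therefore x_1 − x_2 ≡ 0 (mod 69), i.e. x_1 = x_2.
So σ is injective.
We now compute 41⁻¹ mod 69 explicitly. Euclid's algorithm: 69 = 1·41 + 28, 41 = 1·28 + 13, 28 = 2·13 + 2, 13 = 6·2 + 1; back-substituting gives 1 = 32·41 − 19·69, so 41⁻¹ ≡ 32 (mod 69).
Since σ is injective, we find σ⁻¹(16): we need 41x ≡ 16 − 43 ≡ 42 (mod 69). Using 41⁻¹ = 32: x ≡ 32·42 = 1344 = 19·69 + 33, so x = 33.
Check: σ(33) = 41·33 + 43 = 1396 = 20·69 + 16 ≡ 16 (mod 69).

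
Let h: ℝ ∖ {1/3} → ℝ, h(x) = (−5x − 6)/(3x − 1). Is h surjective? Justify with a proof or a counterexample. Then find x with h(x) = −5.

11/10

If h(x) = −5/3, cross-multiplying gives 3(−5x − 6) = −5(3x − 1), which simplifies to −18 = 5 — false.  So −5/3 has no preimage and h is not surjective.
Solving h(x) = −5: cross-multiplying gives −5x − 6 = −5(3x − 1), which rearranges to 10x = 11, so x = 11/10.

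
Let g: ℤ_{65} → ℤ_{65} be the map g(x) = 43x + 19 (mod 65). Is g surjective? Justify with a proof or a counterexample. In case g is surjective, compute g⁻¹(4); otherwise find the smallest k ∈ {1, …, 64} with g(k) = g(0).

Recall that surjectivity means every element of the codomain has a preimage under g.
Since gcd(43, 65) = 1, 43 is invertible modulo 65. Euclid's algorithm: 65 = 1·43 + 22, 43 = 1·22 + 21, 22 = 1·21 + 1; back-substituting gives 1 = 62·43 − 41·65, so 43⁻¹ ≡ 62 (mod 65).
Then y ↦ 62(y − 19) is a two-sided inverse to g, so every y ∈ ℤ_{65} has a preimage.
Hence g is surjective.
Since g is surjective, we compute g⁻¹(4): solve 43x + 19 ≡ 4 (mod 65), i.e. 43x ≡ 50 (mod 65).
Multiplying by 43⁻¹ = 62 gives x ≡ 62·50 = 3100 = 47·65 + 45 ≡ 45 (mod 65).
Check: g(45) = 43·45 + 19 = 1954 = 30·65 + 4 ≡ 4 (mod 65).

45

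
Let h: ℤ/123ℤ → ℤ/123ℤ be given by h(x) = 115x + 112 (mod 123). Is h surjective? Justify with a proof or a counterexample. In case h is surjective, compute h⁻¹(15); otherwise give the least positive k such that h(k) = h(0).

Since gcd(115, 123) = 1, 115 is invertible modulo 123. Euclid's algorithm: 123 = 1·115 + 8, 115 = 14·8 + 3, 8 = 2·3 + 2, 3 = 1·2 + 1; back-substituting gives 1 = 46·115 − 43·123, so 115⁻¹ ≡ 46 (mod 123).
For any y ∈ ℤ/123ℤ, x = 46(y − 112) mod 123 satisfies h(x) = 115·46(y − 112) + 112 ≡ y (since 115·46 ≡ 1 mod 123). So every y has a preimage.
Hence h is surjective.
Since h is surjective, we compute h⁻¹(15): solve 115x + 112 ≡ 15 (mod 123), i.e. 115x ≡ 26 (mod 123).
Multiplying by 115⁻¹ = 46 gives x ≡ 46·26 = 1196 = 9·123 + 89 ≡ 89 (mod 123).
Check: h(89) = 115·89 + 112 = 10347 = 84·123 + 15 ≡ 15 (mod 123).

89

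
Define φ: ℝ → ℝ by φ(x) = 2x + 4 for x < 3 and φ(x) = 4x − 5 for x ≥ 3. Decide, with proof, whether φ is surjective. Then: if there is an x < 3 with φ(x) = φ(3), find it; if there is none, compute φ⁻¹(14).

Both pieces are strictly increasing (slopes 2 and 4), so each is injective on its own interval.
The left piece maps (−∞, 3) onto (−∞, 10); the right piece maps [3, ∞) onto [7, ∞).
The union (−∞, 10) ∪ [7, ∞) covers ℝ, so φ is surjective.
For the follow-up: the images overlap, so an x < 3 with φ(x) = φ(3) exists. φ(3) = 7; solving 2x + 4 = 7 for x < 3 gives x = (7 − 4)/2 = 3/2.

3/2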